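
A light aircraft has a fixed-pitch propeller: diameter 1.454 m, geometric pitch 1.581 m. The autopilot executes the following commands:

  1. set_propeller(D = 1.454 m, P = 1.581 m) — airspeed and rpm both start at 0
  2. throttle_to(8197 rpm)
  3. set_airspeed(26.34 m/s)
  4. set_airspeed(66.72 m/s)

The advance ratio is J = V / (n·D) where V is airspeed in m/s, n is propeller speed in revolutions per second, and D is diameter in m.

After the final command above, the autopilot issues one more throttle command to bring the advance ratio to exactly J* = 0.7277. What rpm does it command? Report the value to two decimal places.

set_propeller: D = 1.454 m, P = 1.581 m (p = P/D = 1.087345); state ← (V=0, rpm=0)
throttle_to(8197): rpm ← 8197
set_airspeed(26.34): V ← 26.34 m/s
set_airspeed(66.72): V ← 66.72 m/s
final state: V = 66.72 m/s, rpm = 8197 → n = rpm/60 = 136.616667 rev/s
target J* = 0.7277; solve J* = V/(n·D) for n: n = V/(J*·D) = 66.72/(0.7277 × 1.454) = 63.057864 rev/s
rpm = 60·n = 3783.471846

rpm = 3783.47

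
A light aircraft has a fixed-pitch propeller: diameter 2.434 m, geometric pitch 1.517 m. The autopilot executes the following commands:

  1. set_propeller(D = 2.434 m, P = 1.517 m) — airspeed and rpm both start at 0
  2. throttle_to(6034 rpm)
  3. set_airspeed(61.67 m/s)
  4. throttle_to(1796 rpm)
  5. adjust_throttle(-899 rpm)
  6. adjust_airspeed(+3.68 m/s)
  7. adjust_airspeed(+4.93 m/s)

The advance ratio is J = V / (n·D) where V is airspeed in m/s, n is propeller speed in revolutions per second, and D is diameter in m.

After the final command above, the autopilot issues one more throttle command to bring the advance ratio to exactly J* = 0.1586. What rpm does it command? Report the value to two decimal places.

rpm = 10923.44

set_propeller: D = 2.434 m, P = 1.517 m (p = P/D = 0.623254); state ← (V=0, rpm=0)
throttle_to(6034): rpm ← 6034
set_airspeed(61.67): V ← 61.67 m/s
throttle_to(1796): rpm ← 1796
adjust_throttle(-899): rpm ← 1796 -899 = 897
adjust_airspeed(+3.68): V ← 61.67 +3.68 = 65.35 m/s
adjust_airspeed(+4.93): V ← 65.35 +4.93 = 70.28 m/s
final state: V = 70.28 m/s, rpm = 897 → n = rpm/60 = 14.950000 rev/s
target J* = 0.1586; solve J* = V/(n·D) for n: n = V/(J*·D) = 70.28/(0.1586 × 2.434) = 182.057257 rev/s
rpm = 60·n = 10923.435442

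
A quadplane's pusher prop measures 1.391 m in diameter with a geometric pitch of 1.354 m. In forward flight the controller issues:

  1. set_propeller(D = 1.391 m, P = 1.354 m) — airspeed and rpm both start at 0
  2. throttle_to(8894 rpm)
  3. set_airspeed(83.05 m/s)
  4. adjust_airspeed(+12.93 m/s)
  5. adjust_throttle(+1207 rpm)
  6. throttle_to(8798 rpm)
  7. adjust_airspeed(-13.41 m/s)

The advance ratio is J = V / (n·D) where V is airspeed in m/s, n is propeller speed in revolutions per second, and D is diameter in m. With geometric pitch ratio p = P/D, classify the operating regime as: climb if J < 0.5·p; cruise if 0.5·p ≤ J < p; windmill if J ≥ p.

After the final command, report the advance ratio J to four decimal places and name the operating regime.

set_propeller: D = 1.391 m, P = 1.354 m (p = P/D = 0.973400); state ← (V=0, rpm=0)
throttle_to(8894): rpm ← 8894
set_airspeed(83.05): V ← 83.05 m/s
adjust_airspeed(+12.93): V ← 83.05 +12.93 = 95.98 m/s
adjust_throttle(+1207): rpm ← 8894 +1207 = 10101
throttle_to(8798): rpm ← 8798
adjust_airspeed(-13.41): V ← 95.98 -13.41 = 82.57 m/s
final state: V = 82.57 m/s, rpm = 8798 → n = rpm/60 = 146.633333 rev/s
J = V / (n·D) = 82.57 / (146.633333 × 1.391) = 0.404820
regime bands: climb J<0.4867 | cruise [0.4867, 0.9734) | windmill J≥0.9734
J = 0.4048 → climb

J = 0.4048, regime = climb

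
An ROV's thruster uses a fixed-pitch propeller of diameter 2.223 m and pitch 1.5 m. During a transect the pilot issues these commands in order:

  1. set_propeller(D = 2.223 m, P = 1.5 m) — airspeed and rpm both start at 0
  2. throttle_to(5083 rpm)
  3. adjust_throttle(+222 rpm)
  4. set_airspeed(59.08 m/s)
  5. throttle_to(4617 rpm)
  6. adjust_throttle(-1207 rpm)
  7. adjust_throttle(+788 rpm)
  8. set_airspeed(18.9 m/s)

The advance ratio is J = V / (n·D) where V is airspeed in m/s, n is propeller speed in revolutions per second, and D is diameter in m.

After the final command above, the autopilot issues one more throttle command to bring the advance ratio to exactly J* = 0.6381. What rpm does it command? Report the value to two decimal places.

rpm = 799.44

set_propeller: D = 2.223 m, P = 1.5 m (p = P/D = 0.674764); state ← (V=0, rpm=0)
throttle_to(5083): rpm ← 5083
adjust_throttle(+222): rpm ← 5083 +222 = 5305
set_airspeed(59.08): V ← 59.08 m/s
throttle_to(4617): rpm ← 4617
adjust_throttle(-1207): rpm ← 4617 -1207 = 3410
adjust_throttle(+788): rpm ← 3410 +788 = 4198
set_airspeed(18.9): V ← 18.9 m/s
final state: V = 18.9 m/s, rpm = 4198 → n = rpm/60 = 69.966667 rev/s
target J* = 0.6381; solve J* = V/(n·D) for n: n = V/(J*·D) = 18.9/(0.6381 × 2.223) = 13.323968 rev/s
rpm = 60·n = 799.438109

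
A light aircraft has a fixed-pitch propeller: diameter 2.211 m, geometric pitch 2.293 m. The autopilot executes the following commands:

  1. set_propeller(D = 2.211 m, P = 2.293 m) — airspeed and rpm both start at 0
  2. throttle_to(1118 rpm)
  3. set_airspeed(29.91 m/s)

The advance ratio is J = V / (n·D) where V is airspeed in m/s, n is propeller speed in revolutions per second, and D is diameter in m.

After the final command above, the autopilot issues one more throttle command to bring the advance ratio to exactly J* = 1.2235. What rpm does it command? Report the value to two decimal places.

set_propeller: D = 2.211 m, P = 2.293 m (p = P/D = 1.037087); state ← (V=0, rpm=0)
throttle_to(1118): rpm ← 1118
set_airspeed(29.91): V ← 29.91 m/s
final state: V = 29.91 m/s, rpm = 1118 → n = rpm/60 = 18.633333 rev/s
target J* = 1.2235; solve J* = V/(n·D) for n: n = V/(J*·D) = 29.91/(1.2235 × 2.211) = 11.056653 rev/s
rpm = 60·n = 663.399206

rpm = 663.40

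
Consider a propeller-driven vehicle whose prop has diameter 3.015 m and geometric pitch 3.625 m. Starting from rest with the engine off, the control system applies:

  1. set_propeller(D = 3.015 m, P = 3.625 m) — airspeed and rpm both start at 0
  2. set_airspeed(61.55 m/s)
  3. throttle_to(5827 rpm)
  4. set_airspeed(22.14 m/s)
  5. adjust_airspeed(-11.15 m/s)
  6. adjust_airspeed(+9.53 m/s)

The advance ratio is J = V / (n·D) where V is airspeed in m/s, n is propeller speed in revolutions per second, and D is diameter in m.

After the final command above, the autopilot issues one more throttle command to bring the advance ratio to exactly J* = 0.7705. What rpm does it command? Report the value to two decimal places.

set_propeller: D = 3.015 m, P = 3.625 m (p = P/D = 1.202322); state ← (V=0, rpm=0)
set_airspeed(61.55): V ← 61.55 m/s
throttle_to(5827): rpm ← 5827
set_airspeed(22.14): V ← 22.14 m/s
adjust_airspeed(-11.15): V ← 22.14 -11.15 = 10.99 m/s
adjust_airspeed(+9.53): V ← 10.99 +9.53 = 20.52 m/s
final state: V = 20.52 m/s, rpm = 5827 → n = rpm/60 = 97.116667 rev/s
target J* = 0.7705; solve J* = V/(n·D) for n: n = V/(J*·D) = 20.52/(0.7705 × 3.015) = 8.833186 rev/s
rpm = 60·n = 529.991186

rpm = 529.99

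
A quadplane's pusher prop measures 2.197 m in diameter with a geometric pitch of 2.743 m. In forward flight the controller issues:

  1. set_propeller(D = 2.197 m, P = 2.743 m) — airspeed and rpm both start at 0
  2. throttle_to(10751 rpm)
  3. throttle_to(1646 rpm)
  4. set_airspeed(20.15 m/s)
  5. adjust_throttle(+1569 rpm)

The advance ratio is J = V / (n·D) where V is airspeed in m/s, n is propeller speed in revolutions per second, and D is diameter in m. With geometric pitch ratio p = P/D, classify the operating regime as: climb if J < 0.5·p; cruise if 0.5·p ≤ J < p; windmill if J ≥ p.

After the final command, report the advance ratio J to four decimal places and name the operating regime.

set_propeller: D = 2.197 m, P = 2.743 m (p = P/D = 1.248521); state ← (V=0, rpm=0)
throttle_to(10751): rpm ← 10751
throttle_to(1646): rpm ← 1646
set_airspeed(20.15): V ← 20.15 m/s
adjust_throttle(+1569): rpm ← 1646 +1569 = 3215
final state: V = 20.15 m/s, rpm = 3215 → n = rpm/60 = 53.583333 rev/s
J = V / (n·D) = 20.15 / (53.583333 × 2.197) = 0.171165
regime bands: climb J<0.6243 | cruise [0.6243, 1.2485) | windmill J≥1.2485
J = 0.1712 → climb

J = 0.1712, regime = climb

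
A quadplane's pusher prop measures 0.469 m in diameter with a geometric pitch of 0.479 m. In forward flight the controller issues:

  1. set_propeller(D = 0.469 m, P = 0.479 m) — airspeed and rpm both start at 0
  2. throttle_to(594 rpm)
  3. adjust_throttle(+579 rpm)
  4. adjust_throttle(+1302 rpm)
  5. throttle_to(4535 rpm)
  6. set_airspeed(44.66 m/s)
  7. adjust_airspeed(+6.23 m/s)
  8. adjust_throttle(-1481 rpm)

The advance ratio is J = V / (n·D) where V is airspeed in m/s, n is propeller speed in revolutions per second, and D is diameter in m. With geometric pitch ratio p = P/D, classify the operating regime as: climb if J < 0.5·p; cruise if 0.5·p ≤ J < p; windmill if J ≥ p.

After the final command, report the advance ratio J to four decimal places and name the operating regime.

J = 2.1318, regime = windmill

set_propeller: D = 0.469 m, P = 0.479 m (p = P/D = 1.021322); state ← (V=0, rpm=0)
throttle_to(594): rpm ← 594
adjust_throttle(+579): rpm ← 594 +579 = 1173
adjust_throttle(+1302): rpm ← 1173 +1302 = 2475
throttle_to(4535): rpm ← 4535
set_airspeed(44.66): V ← 44.66 m/s
adjust_airspeed(+6.23): V ← 44.66 +6.23 = 50.89 m/s
adjust_throttle(-1481): rpm ← 4535 -1481 = 3054
final state: V = 50.89 m/s, rpm = 3054 → n = rpm/60 = 50.900000 rev/s
J = V / (n·D) = 50.89 / (50.900000 × 0.469) = 2.131777
regime bands: climb J<0.5107 | cruise [0.5107, 1.0213) | windmill J≥1.0213
J = 2.1318 → windmill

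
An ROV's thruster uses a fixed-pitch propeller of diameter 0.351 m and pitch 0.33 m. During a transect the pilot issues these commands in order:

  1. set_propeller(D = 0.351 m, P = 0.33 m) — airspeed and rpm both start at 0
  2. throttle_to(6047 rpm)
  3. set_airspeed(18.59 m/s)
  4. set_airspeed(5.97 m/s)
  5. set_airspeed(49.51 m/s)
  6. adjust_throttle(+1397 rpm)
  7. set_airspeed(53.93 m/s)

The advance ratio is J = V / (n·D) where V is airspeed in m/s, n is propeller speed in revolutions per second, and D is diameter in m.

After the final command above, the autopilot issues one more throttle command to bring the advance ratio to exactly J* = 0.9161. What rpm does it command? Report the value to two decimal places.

set_propeller: D = 0.351 m, P = 0.33 m (p = P/D = 0.940171); state ← (V=0, rpm=0)
throttle_to(6047): rpm ← 6047
set_airspeed(18.59): V ← 18.59 m/s
set_airspeed(5.97): V ← 5.97 m/s
set_airspeed(49.51): V ← 49.51 m/s
adjust_throttle(+1397): rpm ← 6047 +1397 = 7444
set_airspeed(53.93): V ← 53.93 m/s
final state: V = 53.93 m/s, rpm = 7444 → n = rpm/60 = 124.066667 rev/s
target J* = 0.9161; solve J* = V/(n·D) for n: n = V/(J*·D) = 53.93/(0.9161 × 0.351) = 167.718288 rev/s
rpm = 60·n = 10063.097281

rpm = 10063.10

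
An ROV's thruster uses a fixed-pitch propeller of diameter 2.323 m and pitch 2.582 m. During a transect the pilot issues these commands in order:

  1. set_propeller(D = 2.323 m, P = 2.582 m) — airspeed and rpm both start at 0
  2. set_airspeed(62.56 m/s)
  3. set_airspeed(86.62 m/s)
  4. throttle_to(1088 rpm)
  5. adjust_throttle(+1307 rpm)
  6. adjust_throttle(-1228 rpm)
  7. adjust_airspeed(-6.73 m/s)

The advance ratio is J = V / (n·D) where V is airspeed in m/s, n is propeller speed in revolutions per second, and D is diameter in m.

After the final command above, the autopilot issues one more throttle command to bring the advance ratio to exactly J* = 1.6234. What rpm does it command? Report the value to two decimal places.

set_propeller: D = 2.323 m, P = 2.582 m (p = P/D = 1.111494); state ← (V=0, rpm=0)
set_airspeed(62.56): V ← 62.56 m/s
set_airspeed(86.62): V ← 86.62 m/s
throttle_to(1088): rpm ← 1088
adjust_throttle(+1307): rpm ← 1088 +1307 = 2395
adjust_throttle(-1228): rpm ← 2395 -1228 = 1167
adjust_airspeed(-6.73): V ← 86.62 -6.73 = 79.89 m/s
final state: V = 79.89 m/s, rpm = 1167 → n = rpm/60 = 19.450000 rev/s
target J* = 1.6234; solve J* = V/(n·D) for n: n = V/(J*·D) = 79.89/(1.6234 × 2.323) = 21.184473 rev/s
rpm = 60·n = 1271.068395

rpm = 1271.07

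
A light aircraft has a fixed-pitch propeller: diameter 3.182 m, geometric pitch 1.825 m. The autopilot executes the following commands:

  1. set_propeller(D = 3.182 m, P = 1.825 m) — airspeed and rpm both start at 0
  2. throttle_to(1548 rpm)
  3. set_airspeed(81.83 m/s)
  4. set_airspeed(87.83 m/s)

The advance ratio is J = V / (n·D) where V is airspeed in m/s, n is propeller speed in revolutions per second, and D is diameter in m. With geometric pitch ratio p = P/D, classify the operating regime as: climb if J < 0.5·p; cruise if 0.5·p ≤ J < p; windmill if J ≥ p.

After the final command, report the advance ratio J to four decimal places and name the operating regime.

set_propeller: D = 3.182 m, P = 1.825 m (p = P/D = 0.573539); state ← (V=0, rpm=0)
throttle_to(1548): rpm ← 1548
set_airspeed(81.83): V ← 81.83 m/s
set_airspeed(87.83): V ← 87.83 m/s
final state: V = 87.83 m/s, rpm = 1548 → n = rpm/60 = 25.800000 rev/s
J = V / (n·D) = 87.83 / (25.800000 × 3.182) = 1.069850
regime bands: climb J<0.2868 | cruise [0.2868, 0.5735) | windmill J≥0.5735
J = 1.0699 → windmill

J = 1.0699, regime = windmill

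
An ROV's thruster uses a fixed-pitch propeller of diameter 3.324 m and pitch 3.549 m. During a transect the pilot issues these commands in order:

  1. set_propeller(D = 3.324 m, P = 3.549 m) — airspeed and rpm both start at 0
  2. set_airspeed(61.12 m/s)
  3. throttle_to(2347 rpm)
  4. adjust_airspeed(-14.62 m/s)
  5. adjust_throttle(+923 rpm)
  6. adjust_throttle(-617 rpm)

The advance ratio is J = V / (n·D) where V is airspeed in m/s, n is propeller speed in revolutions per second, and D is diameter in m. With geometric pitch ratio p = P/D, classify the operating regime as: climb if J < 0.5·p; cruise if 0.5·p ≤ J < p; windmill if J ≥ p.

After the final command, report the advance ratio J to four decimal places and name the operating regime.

J = 0.3164, regime = climb

set_propeller: D = 3.324 m, P = 3.549 m (p = P/D = 1.067690); state ← (V=0, rpm=0)
set_airspeed(61.12): V ← 61.12 m/s
throttle_to(2347): rpm ← 2347
adjust_airspeed(-14.62): V ← 61.12 -14.62 = 46.5 m/s
adjust_throttle(+923): rpm ← 2347 +923 = 3270
adjust_throttle(-617): rpm ← 3270 -617 = 2653
final state: V = 46.5 m/s, rpm = 2653 → n = rpm/60 = 44.216667 rev/s
J = V / (n·D) = 46.5 / (44.216667 × 3.324) = 0.316378
regime bands: climb J<0.5338 | cruise [0.5338, 1.0677) | windmill J≥1.0677
J = 0.3164 → climb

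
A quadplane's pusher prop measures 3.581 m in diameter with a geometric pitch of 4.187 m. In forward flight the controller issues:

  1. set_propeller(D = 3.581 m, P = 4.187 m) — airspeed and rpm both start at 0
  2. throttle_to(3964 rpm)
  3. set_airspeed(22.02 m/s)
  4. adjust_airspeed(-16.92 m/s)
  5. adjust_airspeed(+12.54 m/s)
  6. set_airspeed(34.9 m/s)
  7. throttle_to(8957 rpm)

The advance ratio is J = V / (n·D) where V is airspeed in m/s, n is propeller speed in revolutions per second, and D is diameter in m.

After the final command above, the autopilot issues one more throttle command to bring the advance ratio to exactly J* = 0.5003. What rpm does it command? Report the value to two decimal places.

set_propeller: D = 3.581 m, P = 4.187 m (p = P/D = 1.169226); state ← (V=0, rpm=0)
throttle_to(3964): rpm ← 3964
set_airspeed(22.02): V ← 22.02 m/s
adjust_airspeed(-16.92): V ← 22.02 -16.92 = 5.1 m/s
adjust_airspeed(+12.54): V ← 5.1 +12.54 = 17.64 m/s
set_airspeed(34.9): V ← 34.9 m/s
throttle_to(8957): rpm ← 8957
final state: V = 34.9 m/s, rpm = 8957 → n = rpm/60 = 149.283333 rev/s
target J* = 0.5003; solve J* = V/(n·D) for n: n = V/(J*·D) = 34.9/(0.5003 × 3.581) = 19.480074 rev/s
rpm = 60·n = 1168.804442

rpm = 1168.80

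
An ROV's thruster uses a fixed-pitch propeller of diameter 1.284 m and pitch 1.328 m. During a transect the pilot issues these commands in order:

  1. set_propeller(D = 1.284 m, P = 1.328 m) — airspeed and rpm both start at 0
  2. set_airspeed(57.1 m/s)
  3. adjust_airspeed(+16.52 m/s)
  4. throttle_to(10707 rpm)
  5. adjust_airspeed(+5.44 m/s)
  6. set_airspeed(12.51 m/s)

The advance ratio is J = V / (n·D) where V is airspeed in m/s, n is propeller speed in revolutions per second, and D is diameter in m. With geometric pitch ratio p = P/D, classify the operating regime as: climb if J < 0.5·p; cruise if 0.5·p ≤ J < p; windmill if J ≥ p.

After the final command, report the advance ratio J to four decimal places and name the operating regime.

J = 0.0546, regime = climb

set_propeller: D = 1.284 m, P = 1.328 m (p = P/D = 1.034268); state ← (V=0, rpm=0)
set_airspeed(57.1): V ← 57.1 m/s
adjust_airspeed(+16.52): V ← 57.1 +16.52 = 73.62 m/s
throttle_to(10707): rpm ← 10707
adjust_airspeed(+5.44): V ← 73.62 +5.44 = 79.06 m/s
set_airspeed(12.51): V ← 12.51 m/s
final state: V = 12.51 m/s, rpm = 10707 → n = rpm/60 = 178.450000 rev/s
J = V / (n·D) = 12.51 / (178.450000 × 1.284) = 0.054598
regime bands: climb J<0.5171 | cruise [0.5171, 1.0343) | windmill J≥1.0343
J = 0.0546 → climb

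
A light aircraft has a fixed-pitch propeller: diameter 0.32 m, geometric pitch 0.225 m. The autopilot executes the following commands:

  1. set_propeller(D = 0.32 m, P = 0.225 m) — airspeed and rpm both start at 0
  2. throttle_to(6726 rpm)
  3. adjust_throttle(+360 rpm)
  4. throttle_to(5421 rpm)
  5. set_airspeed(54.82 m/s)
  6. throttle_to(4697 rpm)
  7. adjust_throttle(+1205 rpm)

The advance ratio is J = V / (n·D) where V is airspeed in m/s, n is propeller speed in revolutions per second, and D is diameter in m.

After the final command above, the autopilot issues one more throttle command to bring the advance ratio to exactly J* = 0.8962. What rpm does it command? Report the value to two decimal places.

rpm = 11469.26

set_propeller: D = 0.32 m, P = 0.225 m (p = P/D = 0.703125); state ← (V=0, rpm=0)
throttle_to(6726): rpm ← 6726
adjust_throttle(+360): rpm ← 6726 +360 = 7086
throttle_to(5421): rpm ← 5421
set_airspeed(54.82): V ← 54.82 m/s
throttle_to(4697): rpm ← 4697
adjust_throttle(+1205): rpm ← 4697 +1205 = 5902
final state: V = 54.82 m/s, rpm = 5902 → n = rpm/60 = 98.366667 rev/s
target J* = 0.8962; solve J* = V/(n·D) for n: n = V/(J*·D) = 54.82/(0.8962 × 0.32) = 191.154318 rev/s
rpm = 60·n = 11469.259094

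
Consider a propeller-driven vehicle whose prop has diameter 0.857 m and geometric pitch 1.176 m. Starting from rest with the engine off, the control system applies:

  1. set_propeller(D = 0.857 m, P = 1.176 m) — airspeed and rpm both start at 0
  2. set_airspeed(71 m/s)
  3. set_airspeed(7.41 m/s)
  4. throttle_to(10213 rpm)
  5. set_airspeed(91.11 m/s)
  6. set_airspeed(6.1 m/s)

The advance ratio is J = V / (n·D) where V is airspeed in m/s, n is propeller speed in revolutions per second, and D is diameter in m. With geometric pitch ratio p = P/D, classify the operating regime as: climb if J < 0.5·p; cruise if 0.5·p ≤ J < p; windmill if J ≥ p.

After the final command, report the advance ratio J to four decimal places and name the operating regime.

set_propeller: D = 0.857 m, P = 1.176 m (p = P/D = 1.372229); state ← (V=0, rpm=0)
set_airspeed(71): V ← 71 m/s
set_airspeed(7.41): V ← 7.41 m/s
throttle_to(10213): rpm ← 10213
set_airspeed(91.11): V ← 91.11 m/s
set_airspeed(6.1): V ← 6.1 m/s
final state: V = 6.1 m/s, rpm = 10213 → n = rpm/60 = 170.216667 rev/s
J = V / (n·D) = 6.1 / (170.216667 × 0.857) = 0.041816
regime bands: climb J<0.6861 | cruise [0.6861, 1.3722) | windmill J≥1.3722
J = 0.0418 → climb

J = 0.0418, regime = climb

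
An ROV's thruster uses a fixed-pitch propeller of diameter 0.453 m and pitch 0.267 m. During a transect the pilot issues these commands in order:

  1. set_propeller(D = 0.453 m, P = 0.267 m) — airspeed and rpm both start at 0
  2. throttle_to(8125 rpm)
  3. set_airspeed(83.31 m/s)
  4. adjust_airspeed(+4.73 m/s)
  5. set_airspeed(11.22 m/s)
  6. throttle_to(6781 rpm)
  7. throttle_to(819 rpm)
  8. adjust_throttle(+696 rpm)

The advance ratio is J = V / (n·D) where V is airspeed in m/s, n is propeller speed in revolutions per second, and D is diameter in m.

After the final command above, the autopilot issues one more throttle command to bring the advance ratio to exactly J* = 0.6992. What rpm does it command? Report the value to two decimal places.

set_propeller: D = 0.453 m, P = 0.267 m (p = P/D = 0.589404); state ← (V=0, rpm=0)
throttle_to(8125): rpm ← 8125
set_airspeed(83.31): V ← 83.31 m/s
adjust_airspeed(+4.73): V ← 83.31 +4.73 = 88.04 m/s
set_airspeed(11.22): V ← 11.22 m/s
throttle_to(6781): rpm ← 6781
throttle_to(819): rpm ← 819
adjust_throttle(+696): rpm ← 819 +696 = 1515
final state: V = 11.22 m/s, rpm = 1515 → n = rpm/60 = 25.250000 rev/s
target J* = 0.6992; solve J* = V/(n·D) for n: n = V/(J*·D) = 11.22/(0.6992 × 0.453) = 35.423644 rev/s
rpm = 60·n = 2125.418643

rpm = 2125.42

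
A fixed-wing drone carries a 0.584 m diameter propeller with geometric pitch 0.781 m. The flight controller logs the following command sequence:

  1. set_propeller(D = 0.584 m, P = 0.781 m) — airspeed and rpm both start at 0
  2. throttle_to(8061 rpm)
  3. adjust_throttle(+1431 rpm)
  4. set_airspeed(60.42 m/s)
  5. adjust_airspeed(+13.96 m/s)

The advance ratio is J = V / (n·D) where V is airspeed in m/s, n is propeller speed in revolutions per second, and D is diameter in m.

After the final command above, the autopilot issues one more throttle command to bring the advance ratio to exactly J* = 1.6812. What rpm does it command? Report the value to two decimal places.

set_propeller: D = 0.584 m, P = 0.781 m (p = P/D = 1.337329); state ← (V=0, rpm=0)
throttle_to(8061): rpm ← 8061
adjust_throttle(+1431): rpm ← 8061 +1431 = 9492
set_airspeed(60.42): V ← 60.42 m/s
adjust_airspeed(+13.96): V ← 60.42 +13.96 = 74.38 m/s
final state: V = 74.38 m/s, rpm = 9492 → n = rpm/60 = 158.200000 rev/s
target J* = 1.6812; solve J* = V/(n·D) for n: n = V/(J*·D) = 74.38/(1.6812 × 0.584) = 75.757205 rev/s
rpm = 60·n = 4545.432323

rpm = 4545.43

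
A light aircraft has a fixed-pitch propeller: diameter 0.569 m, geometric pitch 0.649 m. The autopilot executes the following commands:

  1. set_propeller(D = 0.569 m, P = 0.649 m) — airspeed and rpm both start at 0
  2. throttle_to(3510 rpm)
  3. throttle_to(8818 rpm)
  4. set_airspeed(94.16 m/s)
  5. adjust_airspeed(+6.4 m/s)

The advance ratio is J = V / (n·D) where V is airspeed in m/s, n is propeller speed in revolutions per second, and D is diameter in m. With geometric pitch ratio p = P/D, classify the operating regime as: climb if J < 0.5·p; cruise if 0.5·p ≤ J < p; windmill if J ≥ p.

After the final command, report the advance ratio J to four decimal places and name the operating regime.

set_propeller: D = 0.569 m, P = 0.649 m (p = P/D = 1.140598); state ← (V=0, rpm=0)
throttle_to(3510): rpm ← 3510
throttle_to(8818): rpm ← 8818
set_airspeed(94.16): V ← 94.16 m/s
adjust_airspeed(+6.4): V ← 94.16 +6.4 = 100.56 m/s
final state: V = 100.56 m/s, rpm = 8818 → n = rpm/60 = 146.966667 rev/s
J = V / (n·D) = 100.56 / (146.966667 × 0.569) = 1.202525
regime bands: climb J<0.5703 | cruise [0.5703, 1.1406) | windmill J≥1.1406
J = 1.2025 → windmill

J = 1.2025, regime = windmill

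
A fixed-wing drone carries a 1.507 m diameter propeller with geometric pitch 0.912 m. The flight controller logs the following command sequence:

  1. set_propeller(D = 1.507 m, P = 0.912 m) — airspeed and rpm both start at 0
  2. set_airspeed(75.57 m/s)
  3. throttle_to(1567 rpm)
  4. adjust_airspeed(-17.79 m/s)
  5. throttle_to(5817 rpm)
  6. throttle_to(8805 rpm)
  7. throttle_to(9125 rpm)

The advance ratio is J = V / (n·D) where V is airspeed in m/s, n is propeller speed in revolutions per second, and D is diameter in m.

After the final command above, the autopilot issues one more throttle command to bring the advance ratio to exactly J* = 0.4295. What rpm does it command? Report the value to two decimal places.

rpm = 5356.15

set_propeller: D = 1.507 m, P = 0.912 m (p = P/D = 0.605176); state ← (V=0, rpm=0)
set_airspeed(75.57): V ← 75.57 m/s
throttle_to(1567): rpm ← 1567
adjust_airspeed(-17.79): V ← 75.57 -17.79 = 57.78 m/s
throttle_to(5817): rpm ← 5817
throttle_to(8805): rpm ← 8805
throttle_to(9125): rpm ← 9125
final state: V = 57.78 m/s, rpm = 9125 → n = rpm/60 = 152.083333 rev/s
target J* = 0.4295; solve J* = V/(n·D) for n: n = V/(J*·D) = 57.78/(0.4295 × 1.507) = 89.269092 rev/s
rpm = 60·n = 5356.145516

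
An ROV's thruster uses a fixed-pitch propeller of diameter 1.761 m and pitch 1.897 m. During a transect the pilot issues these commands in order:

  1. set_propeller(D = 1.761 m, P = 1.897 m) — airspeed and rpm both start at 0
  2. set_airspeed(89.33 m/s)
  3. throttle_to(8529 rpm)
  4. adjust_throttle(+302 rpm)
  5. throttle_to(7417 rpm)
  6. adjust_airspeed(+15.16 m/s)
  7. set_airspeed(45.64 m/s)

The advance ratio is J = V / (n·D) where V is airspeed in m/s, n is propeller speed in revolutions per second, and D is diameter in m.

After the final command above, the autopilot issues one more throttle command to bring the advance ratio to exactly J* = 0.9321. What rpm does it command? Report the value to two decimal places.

set_propeller: D = 1.761 m, P = 1.897 m (p = P/D = 1.077229); state ← (V=0, rpm=0)
set_airspeed(89.33): V ← 89.33 m/s
throttle_to(8529): rpm ← 8529
adjust_throttle(+302): rpm ← 8529 +302 = 8831
throttle_to(7417): rpm ← 7417
adjust_airspeed(+15.16): V ← 89.33 +15.16 = 104.49 m/s
set_airspeed(45.64): V ← 45.64 m/s
final state: V = 45.64 m/s, rpm = 7417 → n = rpm/60 = 123.616667 rev/s
target J* = 0.9321; solve J* = V/(n·D) for n: n = V/(J*·D) = 45.64/(0.9321 × 1.761) = 27.805056 rev/s
rpm = 60·n = 1668.303351

rpm = 1668.30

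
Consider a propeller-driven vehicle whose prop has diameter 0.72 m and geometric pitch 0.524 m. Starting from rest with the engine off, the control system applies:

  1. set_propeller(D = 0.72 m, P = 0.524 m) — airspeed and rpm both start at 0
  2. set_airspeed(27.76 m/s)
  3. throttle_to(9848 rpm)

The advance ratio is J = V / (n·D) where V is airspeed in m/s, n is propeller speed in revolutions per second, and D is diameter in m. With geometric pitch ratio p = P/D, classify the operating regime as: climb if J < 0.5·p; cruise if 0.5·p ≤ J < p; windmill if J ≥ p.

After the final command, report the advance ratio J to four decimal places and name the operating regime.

set_propeller: D = 0.72 m, P = 0.524 m (p = P/D = 0.727778); state ← (V=0, rpm=0)
set_airspeed(27.76): V ← 27.76 m/s
throttle_to(9848): rpm ← 9848
final state: V = 27.76 m/s, rpm = 9848 → n = rpm/60 = 164.133333 rev/s
J = V / (n·D) = 27.76 / (164.133333 × 0.72) = 0.234904
regime bands: climb J<0.3639 | cruise [0.3639, 0.7278) | windmill J≥0.7278
J = 0.2349 → climb

J = 0.2349, regime = climb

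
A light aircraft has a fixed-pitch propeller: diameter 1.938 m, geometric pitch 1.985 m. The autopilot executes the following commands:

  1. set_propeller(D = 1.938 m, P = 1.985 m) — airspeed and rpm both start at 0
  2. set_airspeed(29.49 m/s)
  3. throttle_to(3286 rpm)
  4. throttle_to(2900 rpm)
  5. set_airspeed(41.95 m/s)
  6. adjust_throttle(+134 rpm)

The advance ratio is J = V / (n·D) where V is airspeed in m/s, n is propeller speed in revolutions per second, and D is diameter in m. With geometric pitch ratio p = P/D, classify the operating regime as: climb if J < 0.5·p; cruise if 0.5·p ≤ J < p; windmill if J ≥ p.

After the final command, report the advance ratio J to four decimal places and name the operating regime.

J = 0.4281, regime = climb

set_propeller: D = 1.938 m, P = 1.985 m (p = P/D = 1.024252); state ← (V=0, rpm=0)
set_airspeed(29.49): V ← 29.49 m/s
throttle_to(3286): rpm ← 3286
throttle_to(2900): rpm ← 2900
set_airspeed(41.95): V ← 41.95 m/s
adjust_throttle(+134): rpm ← 2900 +134 = 3034
final state: V = 41.95 m/s, rpm = 3034 → n = rpm/60 = 50.566667 rev/s
J = V / (n·D) = 41.95 / (50.566667 × 1.938) = 0.428069
regime bands: climb J<0.5121 | cruise [0.5121, 1.0243) | windmill J≥1.0243
J = 0.4281 → climb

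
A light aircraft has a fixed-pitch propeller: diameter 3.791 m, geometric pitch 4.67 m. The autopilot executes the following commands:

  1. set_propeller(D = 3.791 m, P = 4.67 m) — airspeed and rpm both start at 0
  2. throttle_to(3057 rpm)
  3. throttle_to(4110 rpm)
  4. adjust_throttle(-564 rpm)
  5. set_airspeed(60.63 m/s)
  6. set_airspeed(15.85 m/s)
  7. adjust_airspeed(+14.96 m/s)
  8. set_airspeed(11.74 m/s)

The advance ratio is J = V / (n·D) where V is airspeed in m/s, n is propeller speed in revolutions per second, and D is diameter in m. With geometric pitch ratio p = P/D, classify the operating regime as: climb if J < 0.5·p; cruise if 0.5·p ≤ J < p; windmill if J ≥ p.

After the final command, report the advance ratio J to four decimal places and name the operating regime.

set_propeller: D = 3.791 m, P = 4.67 m (p = P/D = 1.231865); state ← (V=0, rpm=0)
throttle_to(3057): rpm ← 3057
throttle_to(4110): rpm ← 4110
adjust_throttle(-564): rpm ← 4110 -564 = 3546
set_airspeed(60.63): V ← 60.63 m/s
set_airspeed(15.85): V ← 15.85 m/s
adjust_airspeed(+14.96): V ← 15.85 +14.96 = 30.81 m/s
set_airspeed(11.74): V ← 11.74 m/s
final state: V = 11.74 m/s, rpm = 3546 → n = rpm/60 = 59.100000 rev/s
J = V / (n·D) = 11.74 / (59.100000 × 3.791) = 0.052399
regime bands: climb J<0.6159 | cruise [0.6159, 1.2319) | windmill J≥1.2319
J = 0.0524 → climb

J = 0.0524, regime = climb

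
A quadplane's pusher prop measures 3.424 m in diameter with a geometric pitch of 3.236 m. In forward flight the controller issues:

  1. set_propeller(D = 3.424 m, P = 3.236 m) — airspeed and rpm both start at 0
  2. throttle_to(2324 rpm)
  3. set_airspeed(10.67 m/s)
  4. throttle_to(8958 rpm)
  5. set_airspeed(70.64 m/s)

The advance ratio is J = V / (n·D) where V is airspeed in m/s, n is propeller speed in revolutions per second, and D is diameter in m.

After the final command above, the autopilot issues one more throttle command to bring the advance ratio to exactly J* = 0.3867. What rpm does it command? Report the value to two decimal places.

set_propeller: D = 3.424 m, P = 3.236 m (p = P/D = 0.945093); state ← (V=0, rpm=0)
throttle_to(2324): rpm ← 2324
set_airspeed(10.67): V ← 10.67 m/s
throttle_to(8958): rpm ← 8958
set_airspeed(70.64): V ← 70.64 m/s
final state: V = 70.64 m/s, rpm = 8958 → n = rpm/60 = 149.300000 rev/s
target J* = 0.3867; solve J* = V/(n·D) for n: n = V/(J*·D) = 70.64/(0.3867 × 3.424) = 53.351024 rev/s
rpm = 60·n = 3201.061462

rpm = 3201.06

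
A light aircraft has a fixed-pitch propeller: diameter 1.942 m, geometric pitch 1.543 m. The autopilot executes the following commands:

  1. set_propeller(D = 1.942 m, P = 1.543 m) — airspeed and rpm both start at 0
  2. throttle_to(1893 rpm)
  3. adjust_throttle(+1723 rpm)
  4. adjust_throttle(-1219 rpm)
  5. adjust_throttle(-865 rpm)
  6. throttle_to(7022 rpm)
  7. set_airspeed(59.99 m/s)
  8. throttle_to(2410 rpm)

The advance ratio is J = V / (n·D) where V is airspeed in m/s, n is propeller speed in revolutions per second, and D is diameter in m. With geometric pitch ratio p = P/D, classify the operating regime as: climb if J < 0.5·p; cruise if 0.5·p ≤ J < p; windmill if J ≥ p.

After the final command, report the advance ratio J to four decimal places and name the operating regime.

J = 0.7691, regime = cruise

set_propeller: D = 1.942 m, P = 1.543 m (p = P/D = 0.794542); state ← (V=0, rpm=0)
throttle_to(1893): rpm ← 1893
adjust_throttle(+1723): rpm ← 1893 +1723 = 3616
adjust_throttle(-1219): rpm ← 3616 -1219 = 2397
adjust_throttle(-865): rpm ← 2397 -865 = 1532
throttle_to(7022): rpm ← 7022
set_airspeed(59.99): V ← 59.99 m/s
throttle_to(2410): rpm ← 2410
final state: V = 59.99 m/s, rpm = 2410 → n = rpm/60 = 40.166667 rev/s
J = V / (n·D) = 59.99 / (40.166667 × 1.942) = 0.769066
regime bands: climb J<0.3973 | cruise [0.3973, 0.7945) | windmill J≥0.7945
J = 0.7691 → cruise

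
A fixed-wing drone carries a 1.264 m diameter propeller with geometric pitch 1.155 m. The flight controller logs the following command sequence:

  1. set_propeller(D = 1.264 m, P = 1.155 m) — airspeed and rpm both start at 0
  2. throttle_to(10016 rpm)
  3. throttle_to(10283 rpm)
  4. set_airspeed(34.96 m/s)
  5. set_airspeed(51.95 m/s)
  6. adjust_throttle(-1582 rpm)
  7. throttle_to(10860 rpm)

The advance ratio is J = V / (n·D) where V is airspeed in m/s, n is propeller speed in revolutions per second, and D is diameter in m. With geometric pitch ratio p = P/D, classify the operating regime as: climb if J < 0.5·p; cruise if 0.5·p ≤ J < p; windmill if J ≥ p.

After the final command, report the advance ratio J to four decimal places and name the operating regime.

J = 0.2271, regime = climb

set_propeller: D = 1.264 m, P = 1.155 m (p = P/D = 0.913766); state ← (V=0, rpm=0)
throttle_to(10016): rpm ← 10016
throttle_to(10283): rpm ← 10283
set_airspeed(34.96): V ← 34.96 m/s
set_airspeed(51.95): V ← 51.95 m/s
adjust_throttle(-1582): rpm ← 10283 -1582 = 8701
throttle_to(10860): rpm ← 10860
final state: V = 51.95 m/s, rpm = 10860 → n = rpm/60 = 181.000000 rev/s
J = V / (n·D) = 51.95 / (181.000000 × 1.264) = 0.227070
regime bands: climb J<0.4569 | cruise [0.4569, 0.9138) | windmill J≥0.9138
J = 0.2271 → climb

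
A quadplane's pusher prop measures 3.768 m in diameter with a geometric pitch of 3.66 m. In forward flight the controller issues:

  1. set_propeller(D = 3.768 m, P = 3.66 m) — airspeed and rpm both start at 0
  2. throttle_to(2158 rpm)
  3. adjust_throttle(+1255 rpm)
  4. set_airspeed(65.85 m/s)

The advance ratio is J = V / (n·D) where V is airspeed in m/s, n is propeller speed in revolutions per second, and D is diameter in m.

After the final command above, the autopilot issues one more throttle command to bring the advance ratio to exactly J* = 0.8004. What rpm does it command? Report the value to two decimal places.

rpm = 1310.05

set_propeller: D = 3.768 m, P = 3.66 m (p = P/D = 0.971338); state ← (V=0, rpm=0)
throttle_to(2158): rpm ← 2158
adjust_throttle(+1255): rpm ← 2158 +1255 = 3413
set_airspeed(65.85): V ← 65.85 m/s
final state: V = 65.85 m/s, rpm = 3413 → n = rpm/60 = 56.883333 rev/s
target J* = 0.8004; solve J* = V/(n·D) for n: n = V/(J*·D) = 65.85/(0.8004 × 3.768) = 21.834226 rev/s
rpm = 60·n = 1310.053572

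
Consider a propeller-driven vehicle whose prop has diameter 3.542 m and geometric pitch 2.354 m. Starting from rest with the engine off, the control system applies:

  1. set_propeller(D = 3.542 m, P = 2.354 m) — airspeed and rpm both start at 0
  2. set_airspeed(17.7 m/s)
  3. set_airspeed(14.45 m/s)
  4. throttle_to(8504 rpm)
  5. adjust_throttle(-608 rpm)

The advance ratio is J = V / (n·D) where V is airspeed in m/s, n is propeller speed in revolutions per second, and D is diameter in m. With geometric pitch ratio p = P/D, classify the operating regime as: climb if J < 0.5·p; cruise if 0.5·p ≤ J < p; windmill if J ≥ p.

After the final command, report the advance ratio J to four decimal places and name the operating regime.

set_propeller: D = 3.542 m, P = 2.354 m (p = P/D = 0.664596); state ← (V=0, rpm=0)
set_airspeed(17.7): V ← 17.7 m/s
set_airspeed(14.45): V ← 14.45 m/s
throttle_to(8504): rpm ← 8504
adjust_throttle(-608): rpm ← 8504 -608 = 7896
final state: V = 14.45 m/s, rpm = 7896 → n = rpm/60 = 131.600000 rev/s
J = V / (n·D) = 14.45 / (131.600000 × 3.542) = 0.031000
regime bands: climb J<0.3323 | cruise [0.3323, 0.6646) | windmill J≥0.6646
J = 0.0310 → climb

J = 0.0310, regime = climb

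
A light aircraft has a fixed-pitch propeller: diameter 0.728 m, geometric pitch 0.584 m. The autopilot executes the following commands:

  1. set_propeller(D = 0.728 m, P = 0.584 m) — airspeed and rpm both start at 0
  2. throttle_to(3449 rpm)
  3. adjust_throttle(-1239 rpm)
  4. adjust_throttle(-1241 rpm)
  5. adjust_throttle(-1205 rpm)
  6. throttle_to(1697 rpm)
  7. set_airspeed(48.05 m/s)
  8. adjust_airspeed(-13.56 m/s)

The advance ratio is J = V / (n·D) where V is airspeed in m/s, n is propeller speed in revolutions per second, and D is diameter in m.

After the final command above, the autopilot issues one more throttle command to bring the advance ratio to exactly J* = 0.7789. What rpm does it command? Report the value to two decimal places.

set_propeller: D = 0.728 m, P = 0.584 m (p = P/D = 0.802198); state ← (V=0, rpm=0)
throttle_to(3449): rpm ← 3449
adjust_throttle(-1239): rpm ← 3449 -1239 = 2210
adjust_throttle(-1241): rpm ← 2210 -1241 = 969
adjust_throttle(-1205): rpm ← 969 -1205 = -236
throttle_to(1697): rpm ← 1697
set_airspeed(48.05): V ← 48.05 m/s
adjust_airspeed(-13.56): V ← 48.05 -13.56 = 34.49 m/s
final state: V = 34.49 m/s, rpm = 1697 → n = rpm/60 = 28.283333 rev/s
target J* = 0.7789; solve J* = V/(n·D) for n: n = V/(J*·D) = 34.49/(0.7789 × 0.728) = 60.824719 rev/s
rpm = 60·n = 3649.483140

rpm = 3649.48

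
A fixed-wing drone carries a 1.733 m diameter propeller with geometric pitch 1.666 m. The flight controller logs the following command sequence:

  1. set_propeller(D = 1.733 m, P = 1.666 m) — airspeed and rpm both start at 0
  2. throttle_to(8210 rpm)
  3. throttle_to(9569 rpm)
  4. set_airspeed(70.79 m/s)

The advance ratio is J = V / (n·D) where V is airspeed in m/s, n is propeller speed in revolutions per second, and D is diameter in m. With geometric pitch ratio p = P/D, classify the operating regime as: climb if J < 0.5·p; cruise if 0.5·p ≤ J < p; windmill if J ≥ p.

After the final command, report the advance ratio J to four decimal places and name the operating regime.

J = 0.2561, regime = climb

set_propeller: D = 1.733 m, P = 1.666 m (p = P/D = 0.961339); state ← (V=0, rpm=0)
throttle_to(8210): rpm ← 8210
throttle_to(9569): rpm ← 9569
set_airspeed(70.79): V ← 70.79 m/s
final state: V = 70.79 m/s, rpm = 9569 → n = rpm/60 = 159.483333 rev/s
J = V / (n·D) = 70.79 / (159.483333 × 1.733) = 0.256129
regime bands: climb J<0.4807 | cruise [0.4807, 0.9613) | windmill J≥0.9613
J = 0.2561 → climb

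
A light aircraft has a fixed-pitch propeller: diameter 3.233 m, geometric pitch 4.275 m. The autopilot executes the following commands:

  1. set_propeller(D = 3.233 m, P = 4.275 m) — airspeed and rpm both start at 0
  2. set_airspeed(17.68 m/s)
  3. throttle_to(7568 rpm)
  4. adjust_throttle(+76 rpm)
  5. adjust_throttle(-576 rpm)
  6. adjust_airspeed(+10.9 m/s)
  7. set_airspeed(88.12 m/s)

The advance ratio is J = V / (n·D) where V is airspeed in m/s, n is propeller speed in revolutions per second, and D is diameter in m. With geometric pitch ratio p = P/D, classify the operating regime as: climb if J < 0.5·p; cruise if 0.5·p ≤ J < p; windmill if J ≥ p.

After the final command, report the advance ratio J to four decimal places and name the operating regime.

set_propeller: D = 3.233 m, P = 4.275 m (p = P/D = 1.322301); state ← (V=0, rpm=0)
set_airspeed(17.68): V ← 17.68 m/s
throttle_to(7568): rpm ← 7568
adjust_throttle(+76): rpm ← 7568 +76 = 7644
adjust_throttle(-576): rpm ← 7644 -576 = 7068
adjust_airspeed(+10.9): V ← 17.68 +10.9 = 28.58 m/s
set_airspeed(88.12): V ← 88.12 m/s
final state: V = 88.12 m/s, rpm = 7068 → n = rpm/60 = 117.800000 rev/s
J = V / (n·D) = 88.12 / (117.800000 × 3.233) = 0.231379
regime bands: climb J<0.6612 | cruise [0.6612, 1.3223) | windmill J≥1.3223
J = 0.2314 → climb

J = 0.2314, regime = climb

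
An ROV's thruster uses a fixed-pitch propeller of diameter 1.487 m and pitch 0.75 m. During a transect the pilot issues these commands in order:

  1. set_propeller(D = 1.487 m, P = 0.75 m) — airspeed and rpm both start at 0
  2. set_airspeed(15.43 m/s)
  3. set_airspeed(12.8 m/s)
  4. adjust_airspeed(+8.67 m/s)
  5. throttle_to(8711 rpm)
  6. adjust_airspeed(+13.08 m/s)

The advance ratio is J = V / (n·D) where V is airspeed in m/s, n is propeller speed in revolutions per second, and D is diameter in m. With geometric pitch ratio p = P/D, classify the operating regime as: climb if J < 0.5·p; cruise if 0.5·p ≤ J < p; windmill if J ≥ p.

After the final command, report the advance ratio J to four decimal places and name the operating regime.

set_propeller: D = 1.487 m, P = 0.75 m (p = P/D = 0.504371); state ← (V=0, rpm=0)
set_airspeed(15.43): V ← 15.43 m/s
set_airspeed(12.8): V ← 12.8 m/s
adjust_airspeed(+8.67): V ← 12.8 +8.67 = 21.47 m/s
throttle_to(8711): rpm ← 8711
adjust_airspeed(+13.08): V ← 21.47 +13.08 = 34.55 m/s
final state: V = 34.55 m/s, rpm = 8711 → n = rpm/60 = 145.183333 rev/s
J = V / (n·D) = 34.55 / (145.183333 × 1.487) = 0.160037
regime bands: climb J<0.2522 | cruise [0.2522, 0.5044) | windmill J≥0.5044
J = 0.1600 → climb

J = 0.1600, regime = climb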